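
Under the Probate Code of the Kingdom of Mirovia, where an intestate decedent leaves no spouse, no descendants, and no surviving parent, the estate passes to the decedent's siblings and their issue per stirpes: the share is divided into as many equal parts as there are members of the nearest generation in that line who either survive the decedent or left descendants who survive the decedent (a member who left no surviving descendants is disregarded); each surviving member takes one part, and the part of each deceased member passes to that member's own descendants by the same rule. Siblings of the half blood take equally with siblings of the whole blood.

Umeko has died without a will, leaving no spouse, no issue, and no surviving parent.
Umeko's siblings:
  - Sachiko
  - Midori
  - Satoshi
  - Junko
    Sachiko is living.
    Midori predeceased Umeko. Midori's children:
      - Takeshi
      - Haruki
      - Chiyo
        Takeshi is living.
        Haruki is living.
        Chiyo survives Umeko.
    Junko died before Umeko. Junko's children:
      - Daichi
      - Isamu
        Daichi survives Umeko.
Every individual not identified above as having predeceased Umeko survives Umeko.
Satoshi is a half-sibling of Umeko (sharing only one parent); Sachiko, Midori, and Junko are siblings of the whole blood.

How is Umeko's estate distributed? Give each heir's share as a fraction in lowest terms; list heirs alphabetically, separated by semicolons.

No spouse, descendants, or parent survives, so the estate passes to Umeko's siblings per stirpes.
Half-blood and whole-blood siblings take equally under the stated rule.
The estate is divided into 4 equal shares of 1/4 among Sachiko, Midori, Satoshi, Junko.
Sachiko is living and takes 1/4.
Midori predeceased; the 1/4 allotted to Midori's branch passes to Midori's issue by representation.
The 1/4 is divided into 3 equal shares of 1/12 among Takeshi, Haruki, Chiyo.
Takeshi is living and takes 1/12.
Haruki is living and takes 1/12.
Chiyo is living and takes 1/12.
Satoshi is living and takes 1/4.
Junko predeceased; the 1/4 allotted to Junko's branch passes to Junko's issue by representation.
The 1/4 is divided into 2 equal shares of 1/8 among Daichi, Isamu.
Daichi is living and takes 1/8.
Isamu is living and takes 1/8.

Chiyo 1/12; Daichi 1/8; Haruki 1/12; Isamu 1/8; Sachiko 1/4; Satoshi 1/4; Takeshi 1/12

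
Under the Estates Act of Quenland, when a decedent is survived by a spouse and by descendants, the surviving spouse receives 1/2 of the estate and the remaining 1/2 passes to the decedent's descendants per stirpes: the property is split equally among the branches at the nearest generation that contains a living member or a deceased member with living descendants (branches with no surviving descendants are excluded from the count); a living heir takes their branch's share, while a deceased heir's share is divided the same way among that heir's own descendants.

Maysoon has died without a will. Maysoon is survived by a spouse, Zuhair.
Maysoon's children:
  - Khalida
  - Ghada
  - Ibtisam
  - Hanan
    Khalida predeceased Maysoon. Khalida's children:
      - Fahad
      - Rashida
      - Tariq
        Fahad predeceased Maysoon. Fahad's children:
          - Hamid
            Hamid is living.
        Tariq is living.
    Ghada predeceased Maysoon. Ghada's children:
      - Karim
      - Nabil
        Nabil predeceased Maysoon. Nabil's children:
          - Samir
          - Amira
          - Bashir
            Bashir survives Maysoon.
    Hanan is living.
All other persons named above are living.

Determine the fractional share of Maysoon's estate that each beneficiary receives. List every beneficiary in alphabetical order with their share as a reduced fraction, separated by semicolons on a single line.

Zuhair, as surviving spouse, takes 1/2.
The remaining 1/2 passes to Maysoon's descendants per stirpes.
The 1/2 is divided into 4 equal shares of 1/8 among Khalida, Ghada, Ibtisam, Hanan.
Khalida predeceased; the 1/8 allotted to Khalida's branch passes to Khalida's issue by representation.
The 1/8 is divided into 3 equal shares of 1/24 among Fahad, Rashida, Tariq.
Fahad predeceased; the 1/24 allotted to Fahad's branch passes to Fahad's issue by representation.
Hamid is the sole taker at this level and receives the full 1/24.
Rashida is living and takes 1/24.
Tariq is living and takes 1/24.
Ghada predeceased; the 1/8 allotted to Ghada's branch passes to Ghada's issue by representation.
The 1/8 is divided into 2 equal shares of 1/16 among Karim, Nabil.
Karim is living and takes 1/16.
Nabil predeceased; the 1/16 allotted to Nabil's branch passes to Nabil's issue by representation.
The 1/16 is divided into 3 equal shares of 1/48 among Samir, Amira, Bashir.
Samir is living and takes 1/48.
Amira is living and takes 1/48.
Bashir is living and takes 1/48.
Ibtisam is living and takes 1/8.
Hanan is living and takes 1/8.

Amira 1/48; Bashir 1/48; Hamid 1/24; Hanan 1/8; Ibtisam 1/8; Karim 1/16; Rashida 1/24; Samir 1/48; Tariq 1/24; Zuhair 1/2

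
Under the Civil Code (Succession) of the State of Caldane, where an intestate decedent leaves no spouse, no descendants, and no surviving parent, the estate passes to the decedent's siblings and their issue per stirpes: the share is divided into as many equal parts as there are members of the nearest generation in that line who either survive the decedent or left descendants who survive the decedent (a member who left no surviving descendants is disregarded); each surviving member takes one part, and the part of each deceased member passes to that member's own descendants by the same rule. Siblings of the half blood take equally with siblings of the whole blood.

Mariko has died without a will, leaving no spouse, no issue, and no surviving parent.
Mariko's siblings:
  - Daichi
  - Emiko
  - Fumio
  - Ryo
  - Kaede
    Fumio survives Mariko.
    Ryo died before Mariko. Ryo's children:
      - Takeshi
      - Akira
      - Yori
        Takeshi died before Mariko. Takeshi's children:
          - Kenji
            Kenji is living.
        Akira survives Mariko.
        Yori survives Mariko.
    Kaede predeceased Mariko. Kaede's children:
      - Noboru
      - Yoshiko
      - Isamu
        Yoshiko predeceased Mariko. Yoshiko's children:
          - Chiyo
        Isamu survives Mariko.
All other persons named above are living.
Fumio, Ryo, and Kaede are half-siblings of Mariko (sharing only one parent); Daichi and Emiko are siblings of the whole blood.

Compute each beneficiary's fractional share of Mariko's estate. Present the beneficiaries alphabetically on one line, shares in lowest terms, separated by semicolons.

No spouse, descendants, or parent survives, so the estate passes to Mariko's siblings per stirpes.
Half-blood and whole-blood siblings take equally under the stated rule.
The estate is divided into 5 equal shares of 1/5 among Daichi, Emiko, Fumio, Ryo, Kaede.
Daichi is living and takes 1/5.
Emiko is living and takes 1/5.
Fumio is living and takes 1/5.
Ryo predeceased; the 1/5 allotted to Ryo's branch passes to Ryo's issue by representation.
The 1/5 is divided into 3 equal shares of 1/15 among Takeshi, Akira, Yori.
Takeshi predeceased; the 1/15 allotted to Takeshi's branch passes to Takeshi's issue by representation.
Kenji is the sole taker at this level and receives the full 1/15.
Akira is living and takes 1/15.
Yori is living and takes 1/15.
Kaede predeceased; the 1/5 allotted to Kaede's branch passes to Kaede's issue by representation.
The 1/5 is divided into 3 equal shares of 1/15 among Noboru, Yoshiko, Isamu.
Noboru is living and takes 1/15.
Yoshiko predeceased; the 1/15 allotted to Yoshiko's branch passes to Yoshiko's issue by representation.
Chiyo is the sole taker at this level and receives the full 1/15.
Isamu is living and takes 1/15.

Akira 1/15; Chiyo 1/15; Daichi 1/5; Emiko 1/5; Fumio 1/5; Isamu 1/15; Kenji 1/15; Noboru 1/15; Yori 1/15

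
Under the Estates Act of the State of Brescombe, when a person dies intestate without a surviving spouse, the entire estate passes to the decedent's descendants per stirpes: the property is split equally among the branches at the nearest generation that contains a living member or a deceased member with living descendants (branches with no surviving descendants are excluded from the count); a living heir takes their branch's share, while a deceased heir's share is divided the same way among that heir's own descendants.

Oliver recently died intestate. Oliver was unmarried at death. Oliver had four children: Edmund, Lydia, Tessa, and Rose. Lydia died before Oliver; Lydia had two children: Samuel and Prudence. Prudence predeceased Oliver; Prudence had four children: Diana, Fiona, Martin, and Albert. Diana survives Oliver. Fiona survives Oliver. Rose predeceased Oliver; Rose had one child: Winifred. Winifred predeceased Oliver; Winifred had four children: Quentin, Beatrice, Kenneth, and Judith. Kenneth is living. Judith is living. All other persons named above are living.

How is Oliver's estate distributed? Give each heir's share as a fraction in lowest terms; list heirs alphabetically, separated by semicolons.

Albert 1/32; Beatrice 1/16; Diana 1/32; Edmund 1/4; Fiona 1/32; Judith 1/16; Kenneth 1/16; Martin 1/32; Quentin 1/16; Samuel 1/8; Tessa 1/4

There is no surviving spouse, so the entire estate passes to Oliver's descendants per stirpes.
The estate is divided into 4 equal shares of 1/4 among Edmund, Lydia, Tessa, Rose.
Edmund is living and takes 1/4.
Lydia predeceased; the 1/4 allotted to Lydia's branch passes to Lydia's issue by representation.
The 1/4 is divided into 2 equal shares of 1/8 among Samuel, Prudence.
Samuel is living and takes 1/8.
Prudence predeceased; the 1/8 allotted to Prudence's branch passes to Prudence's issue by representation.
The 1/8 is divided into 4 equal shares of 1/32 among Diana, Fiona, Martin, Albert.
Diana is living and takes 1/32.
Fiona is living and takes 1/32.
Martin is living and takes 1/32.
Albert is living and takes 1/32.
Tessa is living and takes 1/4.
Rose predeceased; the 1/4 allotted to Rose's branch passes to Rose's issue by representation.
Winifred's line is the sole branch at this level, so the full 1/4 passes to Winifred's issue by representation.
The 1/4 is divided into 4 equal shares of 1/16 among Quentin, Beatrice, Kenneth, Judith.
Quentin is living and takes 1/16.
Beatrice is living and takes 1/16.
Kenneth is living and takes 1/16.
Judith is living and takes 1/16.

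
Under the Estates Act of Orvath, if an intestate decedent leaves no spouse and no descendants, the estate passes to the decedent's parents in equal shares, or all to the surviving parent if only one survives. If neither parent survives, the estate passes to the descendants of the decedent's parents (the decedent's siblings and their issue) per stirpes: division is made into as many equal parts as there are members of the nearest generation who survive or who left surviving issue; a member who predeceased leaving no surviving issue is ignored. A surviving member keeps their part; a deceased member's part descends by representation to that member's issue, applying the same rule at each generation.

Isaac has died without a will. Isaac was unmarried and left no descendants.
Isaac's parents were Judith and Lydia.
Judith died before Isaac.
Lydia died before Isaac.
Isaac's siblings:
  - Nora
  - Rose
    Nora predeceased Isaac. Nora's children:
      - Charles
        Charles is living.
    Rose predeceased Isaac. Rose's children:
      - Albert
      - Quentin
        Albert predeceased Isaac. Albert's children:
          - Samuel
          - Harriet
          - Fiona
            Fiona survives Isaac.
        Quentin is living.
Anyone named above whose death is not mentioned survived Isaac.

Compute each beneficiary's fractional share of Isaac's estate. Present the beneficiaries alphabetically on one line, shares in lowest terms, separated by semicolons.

Charles 1/2; Fiona 1/12; Harriet 1/12; Quentin 1/4; Samuel 1/12

Neither parent survives and there are no descendants, so the estate passes to Isaac's siblings and their issue per stirpes.
The estate is divided into 2 equal shares of 1/2 among Nora, Rose.
Nora predeceased; the 1/2 allotted to Nora's branch passes to Nora's issue by representation.
Charles is the sole taker at this level and receives the full 1/2.
Rose predeceased; the 1/2 allotted to Rose's branch passes to Rose's issue by representation.
The 1/2 is divided into 2 equal shares of 1/4 among Albert, Quentin.
Albert predeceased; the 1/4 allotted to Albert's branch passes to Albert's issue by representation.
The 1/4 is divided into 3 equal shares of 1/12 among Samuel, Harriet, Fiona.
Samuel is living and takes 1/12.
Harriet is living and takes 1/12.
Fiona is living and takes 1/12.
Quentin is living and takes 1/4.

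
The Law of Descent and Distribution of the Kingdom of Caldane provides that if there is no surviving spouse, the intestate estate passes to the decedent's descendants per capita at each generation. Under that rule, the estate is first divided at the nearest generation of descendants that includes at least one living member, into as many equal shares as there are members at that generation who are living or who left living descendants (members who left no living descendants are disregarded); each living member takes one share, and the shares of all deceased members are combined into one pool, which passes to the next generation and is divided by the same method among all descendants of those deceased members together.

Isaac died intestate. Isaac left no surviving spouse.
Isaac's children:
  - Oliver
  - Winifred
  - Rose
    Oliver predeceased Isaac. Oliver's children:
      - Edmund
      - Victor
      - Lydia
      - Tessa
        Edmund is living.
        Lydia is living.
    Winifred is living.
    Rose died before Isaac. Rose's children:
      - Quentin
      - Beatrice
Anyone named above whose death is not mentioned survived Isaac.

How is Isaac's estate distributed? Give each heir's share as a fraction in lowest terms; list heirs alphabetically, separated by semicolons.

Beatrice 1/9; Edmund 1/9; Lydia 1/9; Quentin 1/9; Tessa 1/9; Victor 1/9; Winifred 1/3

There is no surviving spouse, so the entire estate passes to Isaac's descendants per capita at each generation.
At generation 1 (Oliver, Winifred, Rose) there are 3 shares of (1)/3 = 1/3 each.
Living: Winifred — each takes 1/3.
Deceased: Oliver and Rose. Their combined 2/3 is pooled and carried to generation 2.
At generation 2 (Edmund, Victor, Lydia, Tessa, Quentin, Beatrice) there are 6 shares of (2/3)/6 = 1/9 each.
Living: Edmund, Victor, Lydia, Tessa, Quentin, and Beatrice — each takes 1/9.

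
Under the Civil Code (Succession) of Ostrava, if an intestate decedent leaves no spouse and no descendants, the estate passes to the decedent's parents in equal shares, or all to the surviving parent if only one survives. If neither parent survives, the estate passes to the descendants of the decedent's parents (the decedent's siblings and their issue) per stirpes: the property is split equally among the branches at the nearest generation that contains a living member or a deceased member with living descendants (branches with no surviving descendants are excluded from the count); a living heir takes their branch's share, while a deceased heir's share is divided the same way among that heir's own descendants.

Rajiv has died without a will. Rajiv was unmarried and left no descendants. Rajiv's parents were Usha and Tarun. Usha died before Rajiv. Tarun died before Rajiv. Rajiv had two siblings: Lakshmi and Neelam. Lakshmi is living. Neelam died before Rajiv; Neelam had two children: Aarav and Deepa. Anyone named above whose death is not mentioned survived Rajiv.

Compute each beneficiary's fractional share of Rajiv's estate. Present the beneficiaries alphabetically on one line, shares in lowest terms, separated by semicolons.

Neither parent survives and there are no descendants, so the estate passes to Rajiv's siblings and their issue per stirpes.
The estate is divided into 2 equal shares of 1/2 among Lakshmi, Neelam.
Lakshmi is living and takes 1/2.
Neelam predeceased; the 1/2 allotted to Neelam's branch passes to Neelam's issue by representation.
The 1/2 is divided into 2 equal shares of 1/4 among Aarav, Deepa.
Aarav is living and takes 1/4.
Deepa is living and takes 1/4.

Aarav 1/4; Deepa 1/4; Lakshmi 1/2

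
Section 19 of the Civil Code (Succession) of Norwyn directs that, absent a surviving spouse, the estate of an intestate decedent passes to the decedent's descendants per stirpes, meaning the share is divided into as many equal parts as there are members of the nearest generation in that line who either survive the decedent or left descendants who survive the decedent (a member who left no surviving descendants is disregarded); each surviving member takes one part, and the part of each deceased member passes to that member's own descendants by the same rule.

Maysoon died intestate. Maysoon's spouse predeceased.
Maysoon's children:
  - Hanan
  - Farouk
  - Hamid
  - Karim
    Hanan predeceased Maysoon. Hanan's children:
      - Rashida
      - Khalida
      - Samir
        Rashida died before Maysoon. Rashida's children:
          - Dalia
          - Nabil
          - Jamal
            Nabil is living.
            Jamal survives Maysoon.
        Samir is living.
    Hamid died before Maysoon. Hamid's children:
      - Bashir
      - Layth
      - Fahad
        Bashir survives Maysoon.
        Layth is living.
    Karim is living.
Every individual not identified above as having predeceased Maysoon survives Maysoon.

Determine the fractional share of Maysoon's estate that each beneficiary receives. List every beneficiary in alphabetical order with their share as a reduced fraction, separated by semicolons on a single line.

There is no surviving spouse, so the entire estate passes to Maysoon's descendants per stirpes.
The estate is divided into 4 equal shares of 1/4 among Hanan, Farouk, Hamid, Karim.
Hanan predeceased; the 1/4 allotted to Hanan's branch passes to Hanan's issue by representation.
The 1/4 is divided into 3 equal shares of 1/12 among Rashida, Khalida, Samir.
Rashida predeceased; the 1/12 allotted to Rashida's branch passes to Rashida's issue by representation.
The 1/12 is divided into 3 equal shares of 1/36 among Dalia, Nabil, Jamal.
Dalia is living and takes 1/36.
Nabil is living and takes 1/36.
Jamal is living and takes 1/36.
Khalida is living and takes 1/12.
Samir is living and takes 1/12.
Farouk is living and takes 1/4.
Hamid predeceased; the 1/4 allotted to Hamid's branch passes to Hamid's issue by representation.
The 1/4 is divided into 3 equal shares of 1/12 among Bashir, Layth, Fahad.
Bashir is living and takes 1/12.
Layth is living and takes 1/12.
Fahad is living and takes 1/12.
Karim is living and takes 1/4.

Bashir 1/12; Dalia 1/36; Fahad 1/12; Farouk 1/4; Jamal 1/36; Karim 1/4; Khalida 1/12; Layth 1/12; Nabil 1/36; Samir 1/12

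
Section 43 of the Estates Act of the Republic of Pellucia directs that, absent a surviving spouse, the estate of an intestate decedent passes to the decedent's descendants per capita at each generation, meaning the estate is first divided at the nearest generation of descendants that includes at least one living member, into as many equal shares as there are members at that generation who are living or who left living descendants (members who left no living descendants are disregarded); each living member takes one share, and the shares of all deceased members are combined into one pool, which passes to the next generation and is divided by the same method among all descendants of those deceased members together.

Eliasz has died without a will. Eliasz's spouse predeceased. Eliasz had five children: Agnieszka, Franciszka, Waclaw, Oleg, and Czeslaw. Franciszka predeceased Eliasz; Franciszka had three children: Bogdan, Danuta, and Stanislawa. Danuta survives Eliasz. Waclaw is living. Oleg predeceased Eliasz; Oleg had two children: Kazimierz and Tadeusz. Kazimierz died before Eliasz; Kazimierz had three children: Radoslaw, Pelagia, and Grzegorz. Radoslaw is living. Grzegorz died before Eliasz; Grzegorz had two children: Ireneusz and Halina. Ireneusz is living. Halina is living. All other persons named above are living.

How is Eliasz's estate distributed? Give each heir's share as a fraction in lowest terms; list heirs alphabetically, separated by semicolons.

Agnieszka 1/5; Bogdan 2/25; Czeslaw 1/5; Danuta 2/25; Halina 1/75; Ireneusz 1/75; Pelagia 2/75; Radoslaw 2/75; Stanislawa 2/25; Tadeusz 2/25; Waclaw 1/5

There is no surviving spouse, so the entire estate passes to Eliasz's descendants per capita at each generation.
At generation 1 (Agnieszka, Franciszka, Waclaw, Oleg, Czeslaw) there are 5 shares of (1)/5 = 1/5 each.
Living: Agnieszka, Waclaw, and Czeslaw — each takes 1/5.
Deceased: Franciszka and Oleg. Their combined 2/5 is pooled and carried to generation 2.
At generation 2 (Bogdan, Danuta, Stanislawa, Kazimierz, Tadeusz) there are 5 shares of (2/5)/5 = 2/25 each.
Living: Bogdan, Danuta, Stanislawa, and Tadeusz — each takes 2/25.
Deceased: Kazimierz. That 2/25 share is carried to generation 3.
At generation 3 (Radoslaw, Pelagia, Grzegorz) there are 3 shares of (2/25)/3 = 2/75 each.
Living: Radoslaw and Pelagia — each takes 2/75.
Deceased: Grzegorz. That 2/75 share is carried to generation 4.
At generation 4 (Ireneusz, Halina) there are 2 shares of (2/75)/2 = 1/75 each.
Living: Ireneusz and Halina — each takes 1/75.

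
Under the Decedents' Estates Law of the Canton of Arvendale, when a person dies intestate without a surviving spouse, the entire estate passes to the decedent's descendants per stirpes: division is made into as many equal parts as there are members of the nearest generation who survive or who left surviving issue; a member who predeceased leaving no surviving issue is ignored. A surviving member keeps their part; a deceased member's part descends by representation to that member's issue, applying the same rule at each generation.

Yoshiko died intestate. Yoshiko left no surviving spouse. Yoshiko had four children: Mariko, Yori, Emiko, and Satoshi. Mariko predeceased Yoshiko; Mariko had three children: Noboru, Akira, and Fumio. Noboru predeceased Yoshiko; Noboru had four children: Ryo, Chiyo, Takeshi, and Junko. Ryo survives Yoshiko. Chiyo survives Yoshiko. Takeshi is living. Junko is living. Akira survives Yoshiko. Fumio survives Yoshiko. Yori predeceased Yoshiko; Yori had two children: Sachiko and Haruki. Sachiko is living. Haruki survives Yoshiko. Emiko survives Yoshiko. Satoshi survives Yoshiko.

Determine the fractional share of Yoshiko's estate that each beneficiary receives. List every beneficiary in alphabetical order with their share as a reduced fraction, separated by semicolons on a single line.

Akira 1/12; Chiyo 1/48; Emiko 1/4; Fumio 1/12; Haruki 1/8; Junko 1/48; Ryo 1/48; Sachiko 1/8; Satoshi 1/4; Takeshi 1/48

There is no surviving spouse, so the entire estate passes to Yoshiko's descendants per stirpes.
The estate is divided into 4 equal shares of 1/4 among Mariko, Yori, Emiko, Satoshi.
Mariko predeceased; the 1/4 allotted to Mariko's branch passes to Mariko's issue by representation.
The 1/4 is divided into 3 equal shares of 1/12 among Noboru, Akira, Fumio.
Noboru predeceased; the 1/12 allotted to Noboru's branch passes to Noboru's issue by representation.
The 1/12 is divided into 4 equal shares of 1/48 among Ryo, Chiyo, Takeshi, Junko.
Ryo is living and takes 1/48.
Chiyo is living and takes 1/48.
Takeshi is living and takes 1/48.
Junko is living and takes 1/48.
Akira is living and takes 1/12.
Fumio is living and takes 1/12.
Yori predeceased; the 1/4 allotted to Yori's branch passes to Yori's issue by representation.
The 1/4 is divided into 2 equal shares of 1/8 among Sachiko, Haruki.
Sachiko is living and takes 1/8.
Haruki is living and takes 1/8.
Emiko is living and takes 1/4.
Satoshi is living and takes 1/4.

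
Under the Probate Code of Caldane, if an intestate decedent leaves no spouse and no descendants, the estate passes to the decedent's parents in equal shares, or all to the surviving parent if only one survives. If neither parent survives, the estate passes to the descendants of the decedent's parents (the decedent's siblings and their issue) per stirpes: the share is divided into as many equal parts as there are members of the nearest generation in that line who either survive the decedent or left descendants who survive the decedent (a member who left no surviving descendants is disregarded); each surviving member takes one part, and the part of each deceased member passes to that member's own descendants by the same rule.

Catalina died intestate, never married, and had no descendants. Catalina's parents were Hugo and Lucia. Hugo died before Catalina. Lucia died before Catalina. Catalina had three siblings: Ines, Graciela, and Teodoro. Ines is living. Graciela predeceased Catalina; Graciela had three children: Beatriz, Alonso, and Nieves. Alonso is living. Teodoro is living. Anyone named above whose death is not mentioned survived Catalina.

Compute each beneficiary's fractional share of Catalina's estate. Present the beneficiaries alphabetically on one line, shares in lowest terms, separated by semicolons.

Alonso 1/9; Beatriz 1/9; Ines 1/3; Nieves 1/9; Teodoro 1/3

Neither parent survives and there are no descendants, so the estate passes to Catalina's siblings and their issue per stirpes.
The estate is divided into 3 equal shares of 1/3 among Ines, Graciela, Teodoro.
Ines is living and takes 1/3.
Graciela predeceased; the 1/3 allotted to Graciela's branch passes to Graciela's issue by representation.
The 1/3 is divided into 3 equal shares of 1/9 among Beatriz, Alonso, Nieves.
Beatriz is living and takes 1/9.
Alonso is living and takes 1/9.
Nieves is living and takes 1/9.
Teodoro is living and takes 1/3.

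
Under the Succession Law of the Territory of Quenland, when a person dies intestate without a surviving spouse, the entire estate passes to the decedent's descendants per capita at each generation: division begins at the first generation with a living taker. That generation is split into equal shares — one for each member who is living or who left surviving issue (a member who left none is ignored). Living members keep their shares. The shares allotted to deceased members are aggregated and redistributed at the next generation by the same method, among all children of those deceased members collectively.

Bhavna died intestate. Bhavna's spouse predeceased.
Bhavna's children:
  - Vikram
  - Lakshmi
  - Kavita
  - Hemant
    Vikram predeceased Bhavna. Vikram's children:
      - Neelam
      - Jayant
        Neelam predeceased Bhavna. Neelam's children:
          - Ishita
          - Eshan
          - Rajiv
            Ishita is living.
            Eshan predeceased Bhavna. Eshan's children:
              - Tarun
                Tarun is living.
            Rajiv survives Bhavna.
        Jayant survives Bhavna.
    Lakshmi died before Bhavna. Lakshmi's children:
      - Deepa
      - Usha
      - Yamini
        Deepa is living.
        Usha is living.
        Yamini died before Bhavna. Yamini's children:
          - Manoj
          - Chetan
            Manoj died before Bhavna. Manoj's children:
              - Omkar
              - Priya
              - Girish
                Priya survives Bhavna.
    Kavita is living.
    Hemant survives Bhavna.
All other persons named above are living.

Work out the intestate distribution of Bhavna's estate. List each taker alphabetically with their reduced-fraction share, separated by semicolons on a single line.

Chetan 1/25; Deepa 1/10; Girish 1/50; Hemant 1/4; Ishita 1/25; Jayant 1/10; Kavita 1/4; Omkar 1/50; Priya 1/50; Rajiv 1/25; Tarun 1/50; Usha 1/10

There is no surviving spouse, so the entire estate passes to Bhavna's descendants per capita at each generation.
At generation 1 (Vikram, Lakshmi, Kavita, Hemant) there are 4 shares of (1)/4 = 1/4 each.
Living: Kavita and Hemant — each takes 1/4.
Deceased: Vikram and Lakshmi. Their combined 1/2 is pooled and carried to generation 2.
At generation 2 (Neelam, Jayant, Deepa, Usha, Yamini) there are 5 shares of (1/2)/5 = 1/10 each.
Living: Jayant, Deepa, and Usha — each takes 1/10.
Deceased: Neelam and Yamini. Their combined 1/5 is pooled and carried to generation 3.
At generation 3 (Ishita, Eshan, Rajiv, Manoj, Chetan) there are 5 shares of (1/5)/5 = 1/25 each.
Living: Ishita, Rajiv, and Chetan — each takes 1/25.
Deceased: Eshan and Manoj. Their combined 2/25 is pooled and carried to generation 4.
At generation 4 (Tarun, Omkar, Priya, Girish) there are 4 shares of (2/25)/4 = 1/50 each.
Living: Tarun, Omkar, Priya, and Girish — each takes 1/50.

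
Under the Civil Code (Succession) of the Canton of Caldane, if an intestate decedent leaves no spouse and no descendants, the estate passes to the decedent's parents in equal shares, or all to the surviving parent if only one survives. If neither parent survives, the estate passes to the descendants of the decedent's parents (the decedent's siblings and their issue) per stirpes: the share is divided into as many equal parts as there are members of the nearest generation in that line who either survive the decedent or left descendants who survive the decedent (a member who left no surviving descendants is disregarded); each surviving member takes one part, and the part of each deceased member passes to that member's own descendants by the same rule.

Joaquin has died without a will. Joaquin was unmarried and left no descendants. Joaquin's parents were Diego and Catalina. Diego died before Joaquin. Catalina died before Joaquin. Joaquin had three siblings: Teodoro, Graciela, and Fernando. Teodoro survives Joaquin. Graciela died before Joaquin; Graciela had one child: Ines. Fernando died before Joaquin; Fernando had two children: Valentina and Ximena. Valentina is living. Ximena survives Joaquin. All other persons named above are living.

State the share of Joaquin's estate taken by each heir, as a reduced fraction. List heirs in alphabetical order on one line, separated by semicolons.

Neither parent survives and there are no descendants, so the estate passes to Joaquin's siblings and their issue per stirpes.
The estate is divided into 3 equal shares of 1/3 among Teodoro, Graciela, Fernando.
Teodoro is living and takes 1/3.
Graciela predeceased; the 1/3 allotted to Graciela's branch passes to Graciela's issue by representation.
Ines is the sole taker at this level and receives the full 1/3.
Fernando predeceased; the 1/3 allotted to Fernando's branch passes to Fernando's issue by representation.
The 1/3 is divided into 2 equal shares of 1/6 among Valentina, Ximena.
Valentina is living and takes 1/6.
Ximena is living and takes 1/6.

Ines 1/3; Teodoro 1/3; Valentina 1/6; Ximena 1/6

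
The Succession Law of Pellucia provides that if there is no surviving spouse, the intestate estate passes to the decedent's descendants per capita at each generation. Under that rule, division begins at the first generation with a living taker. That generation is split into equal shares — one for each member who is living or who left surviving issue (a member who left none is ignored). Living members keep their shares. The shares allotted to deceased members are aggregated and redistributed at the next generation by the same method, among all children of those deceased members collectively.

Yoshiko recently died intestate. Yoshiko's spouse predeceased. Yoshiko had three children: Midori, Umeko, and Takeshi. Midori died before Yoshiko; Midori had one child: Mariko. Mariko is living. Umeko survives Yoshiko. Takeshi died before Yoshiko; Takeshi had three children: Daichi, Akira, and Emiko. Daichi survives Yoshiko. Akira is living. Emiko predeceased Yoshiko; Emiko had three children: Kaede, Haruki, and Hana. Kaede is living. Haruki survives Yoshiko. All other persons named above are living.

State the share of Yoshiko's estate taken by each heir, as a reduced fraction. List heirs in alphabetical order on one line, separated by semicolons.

There is no surviving spouse, so the entire estate passes to Yoshiko's descendants per capita at each generation.
At generation 1 (Midori, Umeko, Takeshi) there are 3 shares of (1)/3 = 1/3 each.
Living: Umeko — each takes 1/3.
Deceased: Midori and Takeshi. Their combined 2/3 is pooled and carried to generation 2.
At generation 2 (Mariko, Daichi, Akira, Emiko) there are 4 shares of (2/3)/4 = 1/6 each.
Living: Mariko, Daichi, and Akira — each takes 1/6.
Deceased: Emiko. That 1/6 share is carried to generation 3.
At generation 3 (Kaede, Haruki, Hana) there are 3 shares of (1/6)/3 = 1/18 each.
Living: Kaede, Haruki, and Hana — each takes 1/18.

Akira 1/6; Daichi 1/6; Hana 1/18; Haruki 1/18; Kaede 1/18; Mariko 1/6; Umeko 1/3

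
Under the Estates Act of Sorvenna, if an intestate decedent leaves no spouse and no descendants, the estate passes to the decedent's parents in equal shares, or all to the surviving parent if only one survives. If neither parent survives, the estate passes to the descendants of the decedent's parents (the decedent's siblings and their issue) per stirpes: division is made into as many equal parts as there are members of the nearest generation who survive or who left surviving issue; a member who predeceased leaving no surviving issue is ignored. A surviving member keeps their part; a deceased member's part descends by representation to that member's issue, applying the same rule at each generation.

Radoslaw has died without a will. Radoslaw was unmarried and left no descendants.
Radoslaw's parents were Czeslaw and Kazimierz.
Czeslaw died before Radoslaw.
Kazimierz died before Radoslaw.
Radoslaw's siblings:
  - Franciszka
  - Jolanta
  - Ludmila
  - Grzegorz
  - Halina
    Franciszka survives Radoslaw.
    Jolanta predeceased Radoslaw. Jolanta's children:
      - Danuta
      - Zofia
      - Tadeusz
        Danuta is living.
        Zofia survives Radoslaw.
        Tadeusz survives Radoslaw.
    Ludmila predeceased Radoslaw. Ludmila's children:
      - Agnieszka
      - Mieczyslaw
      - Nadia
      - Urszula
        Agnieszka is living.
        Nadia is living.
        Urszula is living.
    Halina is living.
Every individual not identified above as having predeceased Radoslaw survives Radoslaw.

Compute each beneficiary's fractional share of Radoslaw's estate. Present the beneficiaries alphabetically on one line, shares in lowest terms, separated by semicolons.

Agnieszka 1/20; Danuta 1/15; Franciszka 1/5; Grzegorz 1/5; Halina 1/5; Mieczyslaw 1/20; Nadia 1/20; Tadeusz 1/15; Urszula 1/20; Zofia 1/15

Neither parent survives and there are no descendants, so the estate passes to Radoslaw's siblings and their issue per stirpes.
The estate is divided into 5 equal shares of 1/5 among Franciszka, Jolanta, Ludmila, Grzegorz, Halina.
Franciszka is living and takes 1/5.
Jolanta predeceased; the 1/5 allotted to Jolanta's branch passes to Jolanta's issue by representation.
The 1/5 is divided into 3 equal shares of 1/15 among Danuta, Zofia, Tadeusz.
Danuta is living and takes 1/15.
Zofia is living and takes 1/15.
Tadeusz is living and takes 1/15.
Ludmila predeceased; the 1/5 allotted to Ludmila's branch passes to Ludmila's issue by representation.
The 1/5 is divided into 4 equal shares of 1/20 among Agnieszka, Mieczyslaw, Nadia, Urszula.
Agnieszka is living and takes 1/20.
Mieczyslaw is living and takes 1/20.
Nadia is living and takes 1/20.
Urszula is living and takes 1/20.
Grzegorz is living and takes 1/5.
Halina is living and takes 1/5.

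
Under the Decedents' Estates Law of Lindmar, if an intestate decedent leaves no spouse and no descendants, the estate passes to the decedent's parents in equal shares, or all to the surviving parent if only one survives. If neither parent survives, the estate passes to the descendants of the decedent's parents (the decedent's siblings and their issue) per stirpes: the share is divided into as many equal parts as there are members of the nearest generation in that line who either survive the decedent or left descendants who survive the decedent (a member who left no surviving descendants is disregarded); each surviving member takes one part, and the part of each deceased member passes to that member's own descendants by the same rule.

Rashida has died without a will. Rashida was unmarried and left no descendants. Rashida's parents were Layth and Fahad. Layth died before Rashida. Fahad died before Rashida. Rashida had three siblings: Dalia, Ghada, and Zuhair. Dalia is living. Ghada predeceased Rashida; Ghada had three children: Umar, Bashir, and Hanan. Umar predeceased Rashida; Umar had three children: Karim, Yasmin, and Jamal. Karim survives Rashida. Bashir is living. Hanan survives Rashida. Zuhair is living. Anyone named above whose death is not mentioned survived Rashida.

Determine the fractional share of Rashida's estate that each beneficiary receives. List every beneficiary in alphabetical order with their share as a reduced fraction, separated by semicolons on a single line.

Bashir 1/9; Dalia 1/3; Hanan 1/9; Jamal 1/27; Karim 1/27; Yasmin 1/27; Zuhair 1/3

Neither parent survives and there are no descendants, so the estate passes to Rashida's siblings and their issue per stirpes.
The estate is divided into 3 equal shares of 1/3 among Dalia, Ghada, Zuhair.
Dalia is living and takes 1/3.
Ghada predeceased; the 1/3 allotted to Ghada's branch passes to Ghada's issue by representation.
The 1/3 is divided into 3 equal shares of 1/9 among Umar, Bashir, Hanan.
Umar predeceased; the 1/9 allotted to Umar's branch passes to Umar's issue by representation.
The 1/9 is divided into 3 equal shares of 1/27 among Karim, Yasmin, Jamal.
Karim is living and takes 1/27.
Yasmin is living and takes 1/27.
Jamal is living and takes 1/27.
Bashir is living and takes 1/9.
Hanan is living and takes 1/9.
Zuhair is living and takes 1/3.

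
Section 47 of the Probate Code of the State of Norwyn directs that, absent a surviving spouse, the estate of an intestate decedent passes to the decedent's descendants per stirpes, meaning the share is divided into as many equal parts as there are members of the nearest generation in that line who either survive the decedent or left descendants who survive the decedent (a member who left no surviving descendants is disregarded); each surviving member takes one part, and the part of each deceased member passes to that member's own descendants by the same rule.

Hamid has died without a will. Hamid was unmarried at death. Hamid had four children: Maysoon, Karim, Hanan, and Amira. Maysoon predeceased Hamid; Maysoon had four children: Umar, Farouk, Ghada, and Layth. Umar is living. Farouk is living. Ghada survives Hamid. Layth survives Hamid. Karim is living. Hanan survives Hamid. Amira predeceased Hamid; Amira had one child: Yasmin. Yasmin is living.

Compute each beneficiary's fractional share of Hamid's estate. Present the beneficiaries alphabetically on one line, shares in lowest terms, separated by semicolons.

Farouk 1/16; Ghada 1/16; Hanan 1/4; Karim 1/4; Layth 1/16; Umar 1/16; Yasmin 1/4

There is no surviving spouse, so the entire estate passes to Hamid's descendants per stirpes.
The estate is divided into 4 equal shares of 1/4 among Maysoon, Karim, Hanan, Amira.
Maysoon predeceased; the 1/4 allotted to Maysoon's branch passes to Maysoon's issue by representation.
The 1/4 is divided into 4 equal shares of 1/16 among Umar, Farouk, Ghada, Layth.
Umar is living and takes 1/16.
Farouk is living and takes 1/16.
Ghada is living and takes 1/16.
Layth is living and takes 1/16.
Karim is living and takes 1/4.
Hanan is living and takes 1/4.
Amira predeceased; the 1/4 allotted to Amira's branch passes to Amira's issue by representation.
Yasmin is the sole taker at this level and receives the full 1/4.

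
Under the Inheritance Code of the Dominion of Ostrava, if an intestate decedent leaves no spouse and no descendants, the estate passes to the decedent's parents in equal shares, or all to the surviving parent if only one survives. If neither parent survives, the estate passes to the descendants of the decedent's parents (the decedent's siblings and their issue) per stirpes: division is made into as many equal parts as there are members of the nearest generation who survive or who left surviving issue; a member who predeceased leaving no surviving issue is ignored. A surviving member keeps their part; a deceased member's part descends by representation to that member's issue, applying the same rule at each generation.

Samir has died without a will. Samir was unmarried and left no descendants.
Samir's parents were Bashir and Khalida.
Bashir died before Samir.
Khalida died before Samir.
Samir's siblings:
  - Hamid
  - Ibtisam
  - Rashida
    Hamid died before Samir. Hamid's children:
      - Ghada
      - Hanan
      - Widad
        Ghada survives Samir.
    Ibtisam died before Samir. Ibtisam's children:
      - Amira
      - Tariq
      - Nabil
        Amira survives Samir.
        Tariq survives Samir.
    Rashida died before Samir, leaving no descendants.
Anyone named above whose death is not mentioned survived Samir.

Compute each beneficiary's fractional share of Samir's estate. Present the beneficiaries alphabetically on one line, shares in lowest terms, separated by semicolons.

Amira 1/6; Ghada 1/6; Hanan 1/6; Nabil 1/6; Tariq 1/6; Widad 1/6

Neither parent survives and there are no descendants, so the estate passes to Samir's siblings and their issue per stirpes.
Rashida left no surviving issue, so that branch lapses and is disregarded.
The estate is divided into 2 equal shares of 1/2 among Hamid, Ibtisam.
Hamid predeceased; the 1/2 allotted to Hamid's branch passes to Hamid's issue by representation.
The 1/2 is divided into 3 equal shares of 1/6 among Ghada, Hanan, Widad.
Ghada is living and takes 1/6.
Hanan is living and takes 1/6.
Widad is living and takes 1/6.
Ibtisam predeceased; the 1/2 allotted to Ibtisam's branch passes to Ibtisam's issue by representation.
The 1/2 is divided into 3 equal shares of 1/6 among Amira, Tariq, Nabil.
Amira is living and takes 1/6.
Tariq is living and takes 1/6.
Nabil is living and takes 1/6.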